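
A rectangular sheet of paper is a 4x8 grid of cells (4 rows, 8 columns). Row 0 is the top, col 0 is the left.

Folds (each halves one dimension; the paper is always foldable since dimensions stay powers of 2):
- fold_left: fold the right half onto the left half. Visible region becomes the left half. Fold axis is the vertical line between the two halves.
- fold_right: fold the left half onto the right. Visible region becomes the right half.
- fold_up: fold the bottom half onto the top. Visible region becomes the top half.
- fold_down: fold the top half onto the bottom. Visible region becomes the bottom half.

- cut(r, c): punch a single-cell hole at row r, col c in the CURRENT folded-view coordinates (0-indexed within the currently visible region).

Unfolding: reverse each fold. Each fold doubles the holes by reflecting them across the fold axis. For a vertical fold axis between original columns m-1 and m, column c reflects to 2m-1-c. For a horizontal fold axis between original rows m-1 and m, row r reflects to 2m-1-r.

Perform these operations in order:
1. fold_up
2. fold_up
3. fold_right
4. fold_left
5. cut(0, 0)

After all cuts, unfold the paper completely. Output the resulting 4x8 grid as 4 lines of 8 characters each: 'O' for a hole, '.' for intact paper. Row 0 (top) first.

Answer: O..OO..O
O..OO..O
O..OO..O
O..OO..O

Derivation:
Op 1 fold_up: fold axis h@2; visible region now rows[0,2) x cols[0,8) = 2x8
Op 2 fold_up: fold axis h@1; visible region now rows[0,1) x cols[0,8) = 1x8
Op 3 fold_right: fold axis v@4; visible region now rows[0,1) x cols[4,8) = 1x4
Op 4 fold_left: fold axis v@6; visible region now rows[0,1) x cols[4,6) = 1x2
Op 5 cut(0, 0): punch at orig (0,4); cuts so far [(0, 4)]; region rows[0,1) x cols[4,6) = 1x2
Unfold 1 (reflect across v@6): 2 holes -> [(0, 4), (0, 7)]
Unfold 2 (reflect across v@4): 4 holes -> [(0, 0), (0, 3), (0, 4), (0, 7)]
Unfold 3 (reflect across h@1): 8 holes -> [(0, 0), (0, 3), (0, 4), (0, 7), (1, 0), (1, 3), (1, 4), (1, 7)]
Unfold 4 (reflect across h@2): 16 holes -> [(0, 0), (0, 3), (0, 4), (0, 7), (1, 0), (1, 3), (1, 4), (1, 7), (2, 0), (2, 3), (2, 4), (2, 7), (3, 0), (3, 3), (3, 4), (3, 7)]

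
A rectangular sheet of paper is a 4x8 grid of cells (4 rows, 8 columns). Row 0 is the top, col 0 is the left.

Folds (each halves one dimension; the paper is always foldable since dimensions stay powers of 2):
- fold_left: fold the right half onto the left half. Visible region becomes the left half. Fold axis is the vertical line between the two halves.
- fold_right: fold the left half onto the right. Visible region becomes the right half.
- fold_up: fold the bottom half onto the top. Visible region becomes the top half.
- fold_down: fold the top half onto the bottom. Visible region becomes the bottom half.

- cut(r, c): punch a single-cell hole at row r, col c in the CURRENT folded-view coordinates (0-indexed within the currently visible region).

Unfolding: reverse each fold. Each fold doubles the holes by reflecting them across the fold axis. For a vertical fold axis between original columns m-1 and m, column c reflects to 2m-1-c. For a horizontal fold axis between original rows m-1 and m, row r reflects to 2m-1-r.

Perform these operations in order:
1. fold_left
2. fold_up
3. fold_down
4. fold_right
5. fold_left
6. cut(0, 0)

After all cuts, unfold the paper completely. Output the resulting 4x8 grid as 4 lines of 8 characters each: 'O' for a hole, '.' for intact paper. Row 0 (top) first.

Answer: OOOOOOOO
OOOOOOOO
OOOOOOOO
OOOOOOOO

Derivation:
Op 1 fold_left: fold axis v@4; visible region now rows[0,4) x cols[0,4) = 4x4
Op 2 fold_up: fold axis h@2; visible region now rows[0,2) x cols[0,4) = 2x4
Op 3 fold_down: fold axis h@1; visible region now rows[1,2) x cols[0,4) = 1x4
Op 4 fold_right: fold axis v@2; visible region now rows[1,2) x cols[2,4) = 1x2
Op 5 fold_left: fold axis v@3; visible region now rows[1,2) x cols[2,3) = 1x1
Op 6 cut(0, 0): punch at orig (1,2); cuts so far [(1, 2)]; region rows[1,2) x cols[2,3) = 1x1
Unfold 1 (reflect across v@3): 2 holes -> [(1, 2), (1, 3)]
Unfold 2 (reflect across v@2): 4 holes -> [(1, 0), (1, 1), (1, 2), (1, 3)]
Unfold 3 (reflect across h@1): 8 holes -> [(0, 0), (0, 1), (0, 2), (0, 3), (1, 0), (1, 1), (1, 2), (1, 3)]
Unfold 4 (reflect across h@2): 16 holes -> [(0, 0), (0, 1), (0, 2), (0, 3), (1, 0), (1, 1), (1, 2), (1, 3), (2, 0), (2, 1), (2, 2), (2, 3), (3, 0), (3, 1), (3, 2), (3, 3)]
Unfold 5 (reflect across v@4): 32 holes -> [(0, 0), (0, 1), (0, 2), (0, 3), (0, 4), (0, 5), (0, 6), (0, 7), (1, 0), (1, 1), (1, 2), (1, 3), (1, 4), (1, 5), (1, 6), (1, 7), (2, 0), (2, 1), (2, 2), (2, 3), (2, 4), (2, 5), (2, 6), (2, 7), (3, 0), (3, 1), (3, 2), (3, 3), (3, 4), (3, 5), (3, 6), (3, 7)]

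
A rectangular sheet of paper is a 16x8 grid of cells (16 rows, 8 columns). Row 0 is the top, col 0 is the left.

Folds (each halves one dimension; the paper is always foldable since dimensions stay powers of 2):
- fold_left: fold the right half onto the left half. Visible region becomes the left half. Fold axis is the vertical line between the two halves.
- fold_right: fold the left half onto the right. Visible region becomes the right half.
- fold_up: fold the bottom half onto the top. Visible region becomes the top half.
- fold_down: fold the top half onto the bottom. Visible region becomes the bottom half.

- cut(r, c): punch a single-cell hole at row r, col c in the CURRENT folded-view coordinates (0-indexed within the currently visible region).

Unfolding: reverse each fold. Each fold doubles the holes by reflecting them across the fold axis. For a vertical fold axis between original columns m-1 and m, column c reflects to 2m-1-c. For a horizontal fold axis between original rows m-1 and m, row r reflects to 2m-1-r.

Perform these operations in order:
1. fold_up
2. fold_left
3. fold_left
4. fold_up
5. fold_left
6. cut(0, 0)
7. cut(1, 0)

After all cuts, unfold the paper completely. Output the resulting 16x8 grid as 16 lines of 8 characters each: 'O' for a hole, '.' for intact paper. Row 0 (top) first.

Op 1 fold_up: fold axis h@8; visible region now rows[0,8) x cols[0,8) = 8x8
Op 2 fold_left: fold axis v@4; visible region now rows[0,8) x cols[0,4) = 8x4
Op 3 fold_left: fold axis v@2; visible region now rows[0,8) x cols[0,2) = 8x2
Op 4 fold_up: fold axis h@4; visible region now rows[0,4) x cols[0,2) = 4x2
Op 5 fold_left: fold axis v@1; visible region now rows[0,4) x cols[0,1) = 4x1
Op 6 cut(0, 0): punch at orig (0,0); cuts so far [(0, 0)]; region rows[0,4) x cols[0,1) = 4x1
Op 7 cut(1, 0): punch at orig (1,0); cuts so far [(0, 0), (1, 0)]; region rows[0,4) x cols[0,1) = 4x1
Unfold 1 (reflect across v@1): 4 holes -> [(0, 0), (0, 1), (1, 0), (1, 1)]
Unfold 2 (reflect across h@4): 8 holes -> [(0, 0), (0, 1), (1, 0), (1, 1), (6, 0), (6, 1), (7, 0), (7, 1)]
Unfold 3 (reflect across v@2): 16 holes -> [(0, 0), (0, 1), (0, 2), (0, 3), (1, 0), (1, 1), (1, 2), (1, 3), (6, 0), (6, 1), (6, 2), (6, 3), (7, 0), (7, 1), (7, 2), (7, 3)]
Unfold 4 (reflect across v@4): 32 holes -> [(0, 0), (0, 1), (0, 2), (0, 3), (0, 4), (0, 5), (0, 6), (0, 7), (1, 0), (1, 1), (1, 2), (1, 3), (1, 4), (1, 5), (1, 6), (1, 7), (6, 0), (6, 1), (6, 2), (6, 3), (6, 4), (6, 5), (6, 6), (6, 7), (7, 0), (7, 1), (7, 2), (7, 3), (7, 4), (7, 5), (7, 6), (7, 7)]
Unfold 5 (reflect across h@8): 64 holes -> [(0, 0), (0, 1), (0, 2), (0, 3), (0, 4), (0, 5), (0, 6), (0, 7), (1, 0), (1, 1), (1, 2), (1, 3), (1, 4), (1, 5), (1, 6), (1, 7), (6, 0), (6, 1), (6, 2), (6, 3), (6, 4), (6, 5), (6, 6), (6, 7), (7, 0), (7, 1), (7, 2), (7, 3), (7, 4), (7, 5), (7, 6), (7, 7), (8, 0), (8, 1), (8, 2), (8, 3), (8, 4), (8, 5), (8, 6), (8, 7), (9, 0), (9, 1), (9, 2), (9, 3), (9, 4), (9, 5), (9, 6), (9, 7), (14, 0), (14, 1), (14, 2), (14, 3), (14, 4), (14, 5), (14, 6), (14, 7), (15, 0), (15, 1), (15, 2), (15, 3), (15, 4), (15, 5), (15, 6), (15, 7)]

Answer: OOOOOOOO
OOOOOOOO
........
........
........
........
OOOOOOOO
OOOOOOOO
OOOOOOOO
OOOOOOOO
........
........
........
........
OOOOOOOO
OOOOOOOO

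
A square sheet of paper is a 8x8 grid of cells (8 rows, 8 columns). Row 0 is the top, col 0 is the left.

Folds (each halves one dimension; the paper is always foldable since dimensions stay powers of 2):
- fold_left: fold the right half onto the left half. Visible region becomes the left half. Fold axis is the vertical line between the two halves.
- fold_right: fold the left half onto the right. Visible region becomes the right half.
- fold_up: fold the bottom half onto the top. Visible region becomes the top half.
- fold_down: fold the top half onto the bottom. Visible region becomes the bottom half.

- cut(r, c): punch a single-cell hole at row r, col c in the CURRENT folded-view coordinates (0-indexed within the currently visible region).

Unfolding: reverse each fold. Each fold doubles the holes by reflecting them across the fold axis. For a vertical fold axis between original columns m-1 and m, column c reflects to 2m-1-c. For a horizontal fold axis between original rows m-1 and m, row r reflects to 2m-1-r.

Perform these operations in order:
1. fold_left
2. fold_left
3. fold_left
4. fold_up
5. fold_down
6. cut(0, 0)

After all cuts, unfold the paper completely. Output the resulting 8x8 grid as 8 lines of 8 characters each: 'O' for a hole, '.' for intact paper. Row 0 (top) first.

Answer: ........
OOOOOOOO
OOOOOOOO
........
........
OOOOOOOO
OOOOOOOO
........

Derivation:
Op 1 fold_left: fold axis v@4; visible region now rows[0,8) x cols[0,4) = 8x4
Op 2 fold_left: fold axis v@2; visible region now rows[0,8) x cols[0,2) = 8x2
Op 3 fold_left: fold axis v@1; visible region now rows[0,8) x cols[0,1) = 8x1
Op 4 fold_up: fold axis h@4; visible region now rows[0,4) x cols[0,1) = 4x1
Op 5 fold_down: fold axis h@2; visible region now rows[2,4) x cols[0,1) = 2x1
Op 6 cut(0, 0): punch at orig (2,0); cuts so far [(2, 0)]; region rows[2,4) x cols[0,1) = 2x1
Unfold 1 (reflect across h@2): 2 holes -> [(1, 0), (2, 0)]
Unfold 2 (reflect across h@4): 4 holes -> [(1, 0), (2, 0), (5, 0), (6, 0)]
Unfold 3 (reflect across v@1): 8 holes -> [(1, 0), (1, 1), (2, 0), (2, 1), (5, 0), (5, 1), (6, 0), (6, 1)]
Unfold 4 (reflect across v@2): 16 holes -> [(1, 0), (1, 1), (1, 2), (1, 3), (2, 0), (2, 1), (2, 2), (2, 3), (5, 0), (5, 1), (5, 2), (5, 3), (6, 0), (6, 1), (6, 2), (6, 3)]
Unfold 5 (reflect across v@4): 32 holes -> [(1, 0), (1, 1), (1, 2), (1, 3), (1, 4), (1, 5), (1, 6), (1, 7), (2, 0), (2, 1), (2, 2), (2, 3), (2, 4), (2, 5), (2, 6), (2, 7), (5, 0), (5, 1), (5, 2), (5, 3), (5, 4), (5, 5), (5, 6), (5, 7), (6, 0), (6, 1), (6, 2), (6, 3), (6, 4), (6, 5), (6, 6), (6, 7)]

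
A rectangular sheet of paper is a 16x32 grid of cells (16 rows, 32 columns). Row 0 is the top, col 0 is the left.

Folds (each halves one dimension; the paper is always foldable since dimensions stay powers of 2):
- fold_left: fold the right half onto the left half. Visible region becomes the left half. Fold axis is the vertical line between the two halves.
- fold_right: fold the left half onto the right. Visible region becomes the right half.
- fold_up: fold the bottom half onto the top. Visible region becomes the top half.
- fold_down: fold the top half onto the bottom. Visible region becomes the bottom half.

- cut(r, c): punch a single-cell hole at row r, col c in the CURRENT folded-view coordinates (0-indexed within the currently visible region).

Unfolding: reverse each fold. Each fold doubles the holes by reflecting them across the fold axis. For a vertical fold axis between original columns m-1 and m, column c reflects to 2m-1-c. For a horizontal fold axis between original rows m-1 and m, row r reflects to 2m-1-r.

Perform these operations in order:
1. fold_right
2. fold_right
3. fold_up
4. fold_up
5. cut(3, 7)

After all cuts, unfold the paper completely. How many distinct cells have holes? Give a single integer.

Op 1 fold_right: fold axis v@16; visible region now rows[0,16) x cols[16,32) = 16x16
Op 2 fold_right: fold axis v@24; visible region now rows[0,16) x cols[24,32) = 16x8
Op 3 fold_up: fold axis h@8; visible region now rows[0,8) x cols[24,32) = 8x8
Op 4 fold_up: fold axis h@4; visible region now rows[0,4) x cols[24,32) = 4x8
Op 5 cut(3, 7): punch at orig (3,31); cuts so far [(3, 31)]; region rows[0,4) x cols[24,32) = 4x8
Unfold 1 (reflect across h@4): 2 holes -> [(3, 31), (4, 31)]
Unfold 2 (reflect across h@8): 4 holes -> [(3, 31), (4, 31), (11, 31), (12, 31)]
Unfold 3 (reflect across v@24): 8 holes -> [(3, 16), (3, 31), (4, 16), (4, 31), (11, 16), (11, 31), (12, 16), (12, 31)]
Unfold 4 (reflect across v@16): 16 holes -> [(3, 0), (3, 15), (3, 16), (3, 31), (4, 0), (4, 15), (4, 16), (4, 31), (11, 0), (11, 15), (11, 16), (11, 31), (12, 0), (12, 15), (12, 16), (12, 31)]

Answer: 16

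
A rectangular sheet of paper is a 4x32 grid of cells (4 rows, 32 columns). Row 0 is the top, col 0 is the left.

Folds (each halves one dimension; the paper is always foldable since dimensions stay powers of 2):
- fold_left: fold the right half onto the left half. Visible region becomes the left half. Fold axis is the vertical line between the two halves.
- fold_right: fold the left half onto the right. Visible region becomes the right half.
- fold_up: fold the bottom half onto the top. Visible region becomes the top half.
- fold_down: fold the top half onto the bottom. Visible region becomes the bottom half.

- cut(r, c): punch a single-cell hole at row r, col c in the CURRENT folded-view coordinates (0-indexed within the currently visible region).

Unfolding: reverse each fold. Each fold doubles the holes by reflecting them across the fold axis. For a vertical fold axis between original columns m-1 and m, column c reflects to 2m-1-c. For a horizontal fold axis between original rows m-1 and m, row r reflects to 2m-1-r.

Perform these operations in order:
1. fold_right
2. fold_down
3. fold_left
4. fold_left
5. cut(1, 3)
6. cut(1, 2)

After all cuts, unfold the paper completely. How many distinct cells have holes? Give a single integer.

Answer: 32

Derivation:
Op 1 fold_right: fold axis v@16; visible region now rows[0,4) x cols[16,32) = 4x16
Op 2 fold_down: fold axis h@2; visible region now rows[2,4) x cols[16,32) = 2x16
Op 3 fold_left: fold axis v@24; visible region now rows[2,4) x cols[16,24) = 2x8
Op 4 fold_left: fold axis v@20; visible region now rows[2,4) x cols[16,20) = 2x4
Op 5 cut(1, 3): punch at orig (3,19); cuts so far [(3, 19)]; region rows[2,4) x cols[16,20) = 2x4
Op 6 cut(1, 2): punch at orig (3,18); cuts so far [(3, 18), (3, 19)]; region rows[2,4) x cols[16,20) = 2x4
Unfold 1 (reflect across v@20): 4 holes -> [(3, 18), (3, 19), (3, 20), (3, 21)]
Unfold 2 (reflect across v@24): 8 holes -> [(3, 18), (3, 19), (3, 20), (3, 21), (3, 26), (3, 27), (3, 28), (3, 29)]
Unfold 3 (reflect across h@2): 16 holes -> [(0, 18), (0, 19), (0, 20), (0, 21), (0, 26), (0, 27), (0, 28), (0, 29), (3, 18), (3, 19), (3, 20), (3, 21), (3, 26), (3, 27), (3, 28), (3, 29)]
Unfold 4 (reflect across v@16): 32 holes -> [(0, 2), (0, 3), (0, 4), (0, 5), (0, 10), (0, 11), (0, 12), (0, 13), (0, 18), (0, 19), (0, 20), (0, 21), (0, 26), (0, 27), (0, 28), (0, 29), (3, 2), (3, 3), (3, 4), (3, 5), (3, 10), (3, 11), (3, 12), (3, 13), (3, 18), (3, 19), (3, 20), (3, 21), (3, 26), (3, 27), (3, 28), (3, 29)]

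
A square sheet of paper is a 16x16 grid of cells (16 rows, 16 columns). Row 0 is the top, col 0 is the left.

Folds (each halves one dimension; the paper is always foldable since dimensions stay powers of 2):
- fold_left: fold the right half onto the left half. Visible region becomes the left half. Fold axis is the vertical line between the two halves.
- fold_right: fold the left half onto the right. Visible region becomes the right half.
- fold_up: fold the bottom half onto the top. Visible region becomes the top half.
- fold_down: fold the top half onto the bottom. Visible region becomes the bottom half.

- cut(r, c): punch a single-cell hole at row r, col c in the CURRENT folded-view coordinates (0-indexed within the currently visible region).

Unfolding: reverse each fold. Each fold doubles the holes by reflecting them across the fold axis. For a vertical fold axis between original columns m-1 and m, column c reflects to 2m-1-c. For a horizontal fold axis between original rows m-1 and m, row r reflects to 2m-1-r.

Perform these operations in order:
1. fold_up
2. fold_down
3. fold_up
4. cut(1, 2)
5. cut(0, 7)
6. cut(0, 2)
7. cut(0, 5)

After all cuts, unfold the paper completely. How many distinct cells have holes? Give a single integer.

Answer: 32

Derivation:
Op 1 fold_up: fold axis h@8; visible region now rows[0,8) x cols[0,16) = 8x16
Op 2 fold_down: fold axis h@4; visible region now rows[4,8) x cols[0,16) = 4x16
Op 3 fold_up: fold axis h@6; visible region now rows[4,6) x cols[0,16) = 2x16
Op 4 cut(1, 2): punch at orig (5,2); cuts so far [(5, 2)]; region rows[4,6) x cols[0,16) = 2x16
Op 5 cut(0, 7): punch at orig (4,7); cuts so far [(4, 7), (5, 2)]; region rows[4,6) x cols[0,16) = 2x16
Op 6 cut(0, 2): punch at orig (4,2); cuts so far [(4, 2), (4, 7), (5, 2)]; region rows[4,6) x cols[0,16) = 2x16
Op 7 cut(0, 5): punch at orig (4,5); cuts so far [(4, 2), (4, 5), (4, 7), (5, 2)]; region rows[4,6) x cols[0,16) = 2x16
Unfold 1 (reflect across h@6): 8 holes -> [(4, 2), (4, 5), (4, 7), (5, 2), (6, 2), (7, 2), (7, 5), (7, 7)]
Unfold 2 (reflect across h@4): 16 holes -> [(0, 2), (0, 5), (0, 7), (1, 2), (2, 2), (3, 2), (3, 5), (3, 7), (4, 2), (4, 5), (4, 7), (5, 2), (6, 2), (7, 2), (7, 5), (7, 7)]
Unfold 3 (reflect across h@8): 32 holes -> [(0, 2), (0, 5), (0, 7), (1, 2), (2, 2), (3, 2), (3, 5), (3, 7), (4, 2), (4, 5), (4, 7), (5, 2), (6, 2), (7, 2), (7, 5), (7, 7), (8, 2), (8, 5), (8, 7), (9, 2), (10, 2), (11, 2), (11, 5), (11, 7), (12, 2), (12, 5), (12, 7), (13, 2), (14, 2), (15, 2), (15, 5), (15, 7)]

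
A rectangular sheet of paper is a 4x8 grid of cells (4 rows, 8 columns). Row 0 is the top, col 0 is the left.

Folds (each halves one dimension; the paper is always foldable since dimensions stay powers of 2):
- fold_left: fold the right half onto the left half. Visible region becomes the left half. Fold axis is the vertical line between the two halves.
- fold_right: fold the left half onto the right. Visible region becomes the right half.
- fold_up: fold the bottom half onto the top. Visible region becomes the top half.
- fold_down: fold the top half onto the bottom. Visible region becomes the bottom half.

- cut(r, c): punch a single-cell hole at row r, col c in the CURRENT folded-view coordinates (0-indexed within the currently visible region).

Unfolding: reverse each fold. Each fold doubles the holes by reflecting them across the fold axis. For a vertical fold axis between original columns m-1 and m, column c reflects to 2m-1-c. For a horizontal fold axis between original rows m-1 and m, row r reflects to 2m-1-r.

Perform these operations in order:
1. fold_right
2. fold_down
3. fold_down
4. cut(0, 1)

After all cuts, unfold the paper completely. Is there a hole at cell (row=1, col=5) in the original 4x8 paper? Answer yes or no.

Op 1 fold_right: fold axis v@4; visible region now rows[0,4) x cols[4,8) = 4x4
Op 2 fold_down: fold axis h@2; visible region now rows[2,4) x cols[4,8) = 2x4
Op 3 fold_down: fold axis h@3; visible region now rows[3,4) x cols[4,8) = 1x4
Op 4 cut(0, 1): punch at orig (3,5); cuts so far [(3, 5)]; region rows[3,4) x cols[4,8) = 1x4
Unfold 1 (reflect across h@3): 2 holes -> [(2, 5), (3, 5)]
Unfold 2 (reflect across h@2): 4 holes -> [(0, 5), (1, 5), (2, 5), (3, 5)]
Unfold 3 (reflect across v@4): 8 holes -> [(0, 2), (0, 5), (1, 2), (1, 5), (2, 2), (2, 5), (3, 2), (3, 5)]
Holes: [(0, 2), (0, 5), (1, 2), (1, 5), (2, 2), (2, 5), (3, 2), (3, 5)]

Answer: yes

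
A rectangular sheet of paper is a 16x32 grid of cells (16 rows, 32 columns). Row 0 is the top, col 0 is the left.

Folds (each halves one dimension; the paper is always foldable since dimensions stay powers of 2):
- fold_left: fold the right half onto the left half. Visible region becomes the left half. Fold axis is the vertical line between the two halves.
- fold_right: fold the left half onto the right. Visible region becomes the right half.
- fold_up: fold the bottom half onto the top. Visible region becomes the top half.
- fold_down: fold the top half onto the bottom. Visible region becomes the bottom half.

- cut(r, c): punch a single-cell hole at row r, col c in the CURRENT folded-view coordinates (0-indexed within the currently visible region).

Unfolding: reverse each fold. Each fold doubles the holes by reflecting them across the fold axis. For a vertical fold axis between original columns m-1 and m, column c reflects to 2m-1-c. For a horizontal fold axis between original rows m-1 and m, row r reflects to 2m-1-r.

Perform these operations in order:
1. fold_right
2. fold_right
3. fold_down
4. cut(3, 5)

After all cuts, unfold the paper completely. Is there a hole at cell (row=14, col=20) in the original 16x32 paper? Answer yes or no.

Op 1 fold_right: fold axis v@16; visible region now rows[0,16) x cols[16,32) = 16x16
Op 2 fold_right: fold axis v@24; visible region now rows[0,16) x cols[24,32) = 16x8
Op 3 fold_down: fold axis h@8; visible region now rows[8,16) x cols[24,32) = 8x8
Op 4 cut(3, 5): punch at orig (11,29); cuts so far [(11, 29)]; region rows[8,16) x cols[24,32) = 8x8
Unfold 1 (reflect across h@8): 2 holes -> [(4, 29), (11, 29)]
Unfold 2 (reflect across v@24): 4 holes -> [(4, 18), (4, 29), (11, 18), (11, 29)]
Unfold 3 (reflect across v@16): 8 holes -> [(4, 2), (4, 13), (4, 18), (4, 29), (11, 2), (11, 13), (11, 18), (11, 29)]
Holes: [(4, 2), (4, 13), (4, 18), (4, 29), (11, 2), (11, 13), (11, 18), (11, 29)]

Answer: no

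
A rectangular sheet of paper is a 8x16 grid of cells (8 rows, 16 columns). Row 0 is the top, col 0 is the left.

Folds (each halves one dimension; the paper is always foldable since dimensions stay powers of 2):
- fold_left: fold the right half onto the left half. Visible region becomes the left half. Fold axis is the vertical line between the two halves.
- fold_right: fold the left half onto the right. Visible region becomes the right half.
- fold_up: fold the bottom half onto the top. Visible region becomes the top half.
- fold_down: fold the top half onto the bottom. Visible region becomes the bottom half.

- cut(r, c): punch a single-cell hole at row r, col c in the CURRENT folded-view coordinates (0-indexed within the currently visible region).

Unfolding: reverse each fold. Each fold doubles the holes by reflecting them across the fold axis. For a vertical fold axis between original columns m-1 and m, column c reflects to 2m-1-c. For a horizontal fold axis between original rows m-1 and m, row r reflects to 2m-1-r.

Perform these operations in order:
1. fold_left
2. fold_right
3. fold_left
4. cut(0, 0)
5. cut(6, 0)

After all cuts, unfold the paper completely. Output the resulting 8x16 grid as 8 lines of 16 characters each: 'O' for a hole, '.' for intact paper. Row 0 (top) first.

Op 1 fold_left: fold axis v@8; visible region now rows[0,8) x cols[0,8) = 8x8
Op 2 fold_right: fold axis v@4; visible region now rows[0,8) x cols[4,8) = 8x4
Op 3 fold_left: fold axis v@6; visible region now rows[0,8) x cols[4,6) = 8x2
Op 4 cut(0, 0): punch at orig (0,4); cuts so far [(0, 4)]; region rows[0,8) x cols[4,6) = 8x2
Op 5 cut(6, 0): punch at orig (6,4); cuts so far [(0, 4), (6, 4)]; region rows[0,8) x cols[4,6) = 8x2
Unfold 1 (reflect across v@6): 4 holes -> [(0, 4), (0, 7), (6, 4), (6, 7)]
Unfold 2 (reflect across v@4): 8 holes -> [(0, 0), (0, 3), (0, 4), (0, 7), (6, 0), (6, 3), (6, 4), (6, 7)]
Unfold 3 (reflect across v@8): 16 holes -> [(0, 0), (0, 3), (0, 4), (0, 7), (0, 8), (0, 11), (0, 12), (0, 15), (6, 0), (6, 3), (6, 4), (6, 7), (6, 8), (6, 11), (6, 12), (6, 15)]

Answer: O..OO..OO..OO..O
................
................
................
................
................
O..OO..OO..OO..O
................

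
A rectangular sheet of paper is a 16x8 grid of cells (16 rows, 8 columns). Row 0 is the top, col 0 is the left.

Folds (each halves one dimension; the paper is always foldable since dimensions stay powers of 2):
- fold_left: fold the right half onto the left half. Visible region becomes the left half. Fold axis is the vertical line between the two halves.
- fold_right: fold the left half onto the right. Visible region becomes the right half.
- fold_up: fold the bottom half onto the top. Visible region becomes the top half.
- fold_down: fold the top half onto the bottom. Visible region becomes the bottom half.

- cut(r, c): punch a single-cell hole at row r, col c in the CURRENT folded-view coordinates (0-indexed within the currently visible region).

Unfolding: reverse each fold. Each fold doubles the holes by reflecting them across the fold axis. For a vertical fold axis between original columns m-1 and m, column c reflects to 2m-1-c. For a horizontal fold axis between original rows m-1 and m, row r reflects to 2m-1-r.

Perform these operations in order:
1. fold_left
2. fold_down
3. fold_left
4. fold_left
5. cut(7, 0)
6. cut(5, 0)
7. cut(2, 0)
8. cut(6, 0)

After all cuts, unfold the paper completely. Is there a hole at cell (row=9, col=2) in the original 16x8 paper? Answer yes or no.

Answer: no

Derivation:
Op 1 fold_left: fold axis v@4; visible region now rows[0,16) x cols[0,4) = 16x4
Op 2 fold_down: fold axis h@8; visible region now rows[8,16) x cols[0,4) = 8x4
Op 3 fold_left: fold axis v@2; visible region now rows[8,16) x cols[0,2) = 8x2
Op 4 fold_left: fold axis v@1; visible region now rows[8,16) x cols[0,1) = 8x1
Op 5 cut(7, 0): punch at orig (15,0); cuts so far [(15, 0)]; region rows[8,16) x cols[0,1) = 8x1
Op 6 cut(5, 0): punch at orig (13,0); cuts so far [(13, 0), (15, 0)]; region rows[8,16) x cols[0,1) = 8x1
Op 7 cut(2, 0): punch at orig (10,0); cuts so far [(10, 0), (13, 0), (15, 0)]; region rows[8,16) x cols[0,1) = 8x1
Op 8 cut(6, 0): punch at orig (14,0); cuts so far [(10, 0), (13, 0), (14, 0), (15, 0)]; region rows[8,16) x cols[0,1) = 8x1
Unfold 1 (reflect across v@1): 8 holes -> [(10, 0), (10, 1), (13, 0), (13, 1), (14, 0), (14, 1), (15, 0), (15, 1)]
Unfold 2 (reflect across v@2): 16 holes -> [(10, 0), (10, 1), (10, 2), (10, 3), (13, 0), (13, 1), (13, 2), (13, 3), (14, 0), (14, 1), (14, 2), (14, 3), (15, 0), (15, 1), (15, 2), (15, 3)]
Unfold 3 (reflect across h@8): 32 holes -> [(0, 0), (0, 1), (0, 2), (0, 3), (1, 0), (1, 1), (1, 2), (1, 3), (2, 0), (2, 1), (2, 2), (2, 3), (5, 0), (5, 1), (5, 2), (5, 3), (10, 0), (10, 1), (10, 2), (10, 3), (13, 0), (13, 1), (13, 2), (13, 3), (14, 0), (14, 1), (14, 2), (14, 3), (15, 0), (15, 1), (15, 2), (15, 3)]
Unfold 4 (reflect across v@4): 64 holes -> [(0, 0), (0, 1), (0, 2), (0, 3), (0, 4), (0, 5), (0, 6), (0, 7), (1, 0), (1, 1), (1, 2), (1, 3), (1, 4), (1, 5), (1, 6), (1, 7), (2, 0), (2, 1), (2, 2), (2, 3), (2, 4), (2, 5), (2, 6), (2, 7), (5, 0), (5, 1), (5, 2), (5, 3), (5, 4), (5, 5), (5, 6), (5, 7), (10, 0), (10, 1), (10, 2), (10, 3), (10, 4), (10, 5), (10, 6), (10, 7), (13, 0), (13, 1), (13, 2), (13, 3), (13, 4), (13, 5), (13, 6), (13, 7), (14, 0), (14, 1), (14, 2), (14, 3), (14, 4), (14, 5), (14, 6), (14, 7), (15, 0), (15, 1), (15, 2), (15, 3), (15, 4), (15, 5), (15, 6), (15, 7)]
Holes: [(0, 0), (0, 1), (0, 2), (0, 3), (0, 4), (0, 5), (0, 6), (0, 7), (1, 0), (1, 1), (1, 2), (1, 3), (1, 4), (1, 5), (1, 6), (1, 7), (2, 0), (2, 1), (2, 2), (2, 3), (2, 4), (2, 5), (2, 6), (2, 7), (5, 0), (5, 1), (5, 2), (5, 3), (5, 4), (5, 5), (5, 6), (5, 7), (10, 0), (10, 1), (10, 2), (10, 3), (10, 4), (10, 5), (10, 6), (10, 7), (13, 0), (13, 1), (13, 2), (13, 3), (13, 4), (13, 5), (13, 6), (13, 7), (14, 0), (14, 1), (14, 2), (14, 3), (14, 4), (14, 5), (14, 6), (14, 7), (15, 0), (15, 1), (15, 2), (15, 3), (15, 4), (15, 5), (15, 6), (15, 7)]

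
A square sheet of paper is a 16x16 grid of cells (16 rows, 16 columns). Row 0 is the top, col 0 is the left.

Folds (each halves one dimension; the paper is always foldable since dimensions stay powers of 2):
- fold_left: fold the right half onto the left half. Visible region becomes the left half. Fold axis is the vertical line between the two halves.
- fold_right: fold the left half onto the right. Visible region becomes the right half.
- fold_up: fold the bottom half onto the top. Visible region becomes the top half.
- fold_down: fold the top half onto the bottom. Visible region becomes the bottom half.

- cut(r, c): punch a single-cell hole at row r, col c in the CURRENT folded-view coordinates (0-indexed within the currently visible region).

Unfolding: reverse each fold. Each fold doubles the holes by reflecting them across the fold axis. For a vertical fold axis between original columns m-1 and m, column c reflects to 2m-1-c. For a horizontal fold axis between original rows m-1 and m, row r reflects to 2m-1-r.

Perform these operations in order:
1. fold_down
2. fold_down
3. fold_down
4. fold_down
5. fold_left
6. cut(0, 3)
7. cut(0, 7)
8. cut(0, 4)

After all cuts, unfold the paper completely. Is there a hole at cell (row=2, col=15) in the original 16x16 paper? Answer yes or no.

Answer: no

Derivation:
Op 1 fold_down: fold axis h@8; visible region now rows[8,16) x cols[0,16) = 8x16
Op 2 fold_down: fold axis h@12; visible region now rows[12,16) x cols[0,16) = 4x16
Op 3 fold_down: fold axis h@14; visible region now rows[14,16) x cols[0,16) = 2x16
Op 4 fold_down: fold axis h@15; visible region now rows[15,16) x cols[0,16) = 1x16
Op 5 fold_left: fold axis v@8; visible region now rows[15,16) x cols[0,8) = 1x8
Op 6 cut(0, 3): punch at orig (15,3); cuts so far [(15, 3)]; region rows[15,16) x cols[0,8) = 1x8
Op 7 cut(0, 7): punch at orig (15,7); cuts so far [(15, 3), (15, 7)]; region rows[15,16) x cols[0,8) = 1x8
Op 8 cut(0, 4): punch at orig (15,4); cuts so far [(15, 3), (15, 4), (15, 7)]; region rows[15,16) x cols[0,8) = 1x8
Unfold 1 (reflect across v@8): 6 holes -> [(15, 3), (15, 4), (15, 7), (15, 8), (15, 11), (15, 12)]
Unfold 2 (reflect across h@15): 12 holes -> [(14, 3), (14, 4), (14, 7), (14, 8), (14, 11), (14, 12), (15, 3), (15, 4), (15, 7), (15, 8), (15, 11), (15, 12)]
Unfold 3 (reflect across h@14): 24 holes -> [(12, 3), (12, 4), (12, 7), (12, 8), (12, 11), (12, 12), (13, 3), (13, 4), (13, 7), (13, 8), (13, 11), (13, 12), (14, 3), (14, 4), (14, 7), (14, 8), (14, 11), (14, 12), (15, 3), (15, 4), (15, 7), (15, 8), (15, 11), (15, 12)]
Unfold 4 (reflect across h@12): 48 holes -> [(8, 3), (8, 4), (8, 7), (8, 8), (8, 11), (8, 12), (9, 3), (9, 4), (9, 7), (9, 8), (9, 11), (9, 12), (10, 3), (10, 4), (10, 7), (10, 8), (10, 11), (10, 12), (11, 3), (11, 4), (11, 7), (11, 8), (11, 11), (11, 12), (12, 3), (12, 4), (12, 7), (12, 8), (12, 11), (12, 12), (13, 3), (13, 4), (13, 7), (13, 8), (13, 11), (13, 12), (14, 3), (14, 4), (14, 7), (14, 8), (14, 11), (14, 12), (15, 3), (15, 4), (15, 7), (15, 8), (15, 11), (15, 12)]
Unfold 5 (reflect across h@8): 96 holes -> [(0, 3), (0, 4), (0, 7), (0, 8), (0, 11), (0, 12), (1, 3), (1, 4), (1, 7), (1, 8), (1, 11), (1, 12), (2, 3), (2, 4), (2, 7), (2, 8), (2, 11), (2, 12), (3, 3), (3, 4), (3, 7), (3, 8), (3, 11), (3, 12), (4, 3), (4, 4), (4, 7), (4, 8), (4, 11), (4, 12), (5, 3), (5, 4), (5, 7), (5, 8), (5, 11), (5, 12), (6, 3), (6, 4), (6, 7), (6, 8), (6, 11), (6, 12), (7, 3), (7, 4), (7, 7), (7, 8), (7, 11), (7, 12), (8, 3), (8, 4), (8, 7), (8, 8), (8, 11), (8, 12), (9, 3), (9, 4), (9, 7), (9, 8), (9, 11), (9, 12), (10, 3), (10, 4), (10, 7), (10, 8), (10, 11), (10, 12), (11, 3), (11, 4), (11, 7), (11, 8), (11, 11), (11, 12), (12, 3), (12, 4), (12, 7), (12, 8), (12, 11), (12, 12), (13, 3), (13, 4), (13, 7), (13, 8), (13, 11), (13, 12), (14, 3), (14, 4), (14, 7), (14, 8), (14, 11), (14, 12), (15, 3), (15, 4), (15, 7), (15, 8), (15, 11), (15, 12)]
Holes: [(0, 3), (0, 4), (0, 7), (0, 8), (0, 11), (0, 12), (1, 3), (1, 4), (1, 7), (1, 8), (1, 11), (1, 12), (2, 3), (2, 4), (2, 7), (2, 8), (2, 11), (2, 12), (3, 3), (3, 4), (3, 7), (3, 8), (3, 11), (3, 12), (4, 3), (4, 4), (4, 7), (4, 8), (4, 11), (4, 12), (5, 3), (5, 4), (5, 7), (5, 8), (5, 11), (5, 12), (6, 3), (6, 4), (6, 7), (6, 8), (6, 11), (6, 12), (7, 3), (7, 4), (7, 7), (7, 8), (7, 11), (7, 12), (8, 3), (8, 4), (8, 7), (8, 8), (8, 11), (8, 12), (9, 3), (9, 4), (9, 7), (9, 8), (9, 11), (9, 12), (10, 3), (10, 4), (10, 7), (10, 8), (10, 11), (10, 12), (11, 3), (11, 4), (11, 7), (11, 8), (11, 11), (11, 12), (12, 3), (12, 4), (12, 7), (12, 8), (12, 11), (12, 12), (13, 3), (13, 4), (13, 7), (13, 8), (13, 11), (13, 12), (14, 3), (14, 4), (14, 7), (14, 8), (14, 11), (14, 12), (15, 3), (15, 4), (15, 7), (15, 8), (15, 11), (15, 12)]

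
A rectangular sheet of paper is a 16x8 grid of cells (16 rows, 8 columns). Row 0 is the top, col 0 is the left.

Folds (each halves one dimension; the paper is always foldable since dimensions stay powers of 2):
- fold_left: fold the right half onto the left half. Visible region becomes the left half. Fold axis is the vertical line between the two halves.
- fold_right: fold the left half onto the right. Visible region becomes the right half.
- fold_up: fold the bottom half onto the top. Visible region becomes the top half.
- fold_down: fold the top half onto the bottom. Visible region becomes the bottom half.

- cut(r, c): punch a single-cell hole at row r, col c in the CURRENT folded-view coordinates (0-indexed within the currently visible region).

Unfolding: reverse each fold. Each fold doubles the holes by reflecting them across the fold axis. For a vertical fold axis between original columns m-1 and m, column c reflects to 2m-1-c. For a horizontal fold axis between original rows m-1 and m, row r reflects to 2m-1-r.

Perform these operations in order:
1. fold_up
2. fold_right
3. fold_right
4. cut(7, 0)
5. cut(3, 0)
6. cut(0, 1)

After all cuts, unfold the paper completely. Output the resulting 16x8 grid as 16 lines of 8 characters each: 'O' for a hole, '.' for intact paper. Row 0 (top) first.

Op 1 fold_up: fold axis h@8; visible region now rows[0,8) x cols[0,8) = 8x8
Op 2 fold_right: fold axis v@4; visible region now rows[0,8) x cols[4,8) = 8x4
Op 3 fold_right: fold axis v@6; visible region now rows[0,8) x cols[6,8) = 8x2
Op 4 cut(7, 0): punch at orig (7,6); cuts so far [(7, 6)]; region rows[0,8) x cols[6,8) = 8x2
Op 5 cut(3, 0): punch at orig (3,6); cuts so far [(3, 6), (7, 6)]; region rows[0,8) x cols[6,8) = 8x2
Op 6 cut(0, 1): punch at orig (0,7); cuts so far [(0, 7), (3, 6), (7, 6)]; region rows[0,8) x cols[6,8) = 8x2
Unfold 1 (reflect across v@6): 6 holes -> [(0, 4), (0, 7), (3, 5), (3, 6), (7, 5), (7, 6)]
Unfold 2 (reflect across v@4): 12 holes -> [(0, 0), (0, 3), (0, 4), (0, 7), (3, 1), (3, 2), (3, 5), (3, 6), (7, 1), (7, 2), (7, 5), (7, 6)]
Unfold 3 (reflect across h@8): 24 holes -> [(0, 0), (0, 3), (0, 4), (0, 7), (3, 1), (3, 2), (3, 5), (3, 6), (7, 1), (7, 2), (7, 5), (7, 6), (8, 1), (8, 2), (8, 5), (8, 6), (12, 1), (12, 2), (12, 5), (12, 6), (15, 0), (15, 3), (15, 4), (15, 7)]

Answer: O..OO..O
........
........
.OO..OO.
........
........
........
.OO..OO.
.OO..OO.
........
........
........
.OO..OO.
........
........
O..OO..O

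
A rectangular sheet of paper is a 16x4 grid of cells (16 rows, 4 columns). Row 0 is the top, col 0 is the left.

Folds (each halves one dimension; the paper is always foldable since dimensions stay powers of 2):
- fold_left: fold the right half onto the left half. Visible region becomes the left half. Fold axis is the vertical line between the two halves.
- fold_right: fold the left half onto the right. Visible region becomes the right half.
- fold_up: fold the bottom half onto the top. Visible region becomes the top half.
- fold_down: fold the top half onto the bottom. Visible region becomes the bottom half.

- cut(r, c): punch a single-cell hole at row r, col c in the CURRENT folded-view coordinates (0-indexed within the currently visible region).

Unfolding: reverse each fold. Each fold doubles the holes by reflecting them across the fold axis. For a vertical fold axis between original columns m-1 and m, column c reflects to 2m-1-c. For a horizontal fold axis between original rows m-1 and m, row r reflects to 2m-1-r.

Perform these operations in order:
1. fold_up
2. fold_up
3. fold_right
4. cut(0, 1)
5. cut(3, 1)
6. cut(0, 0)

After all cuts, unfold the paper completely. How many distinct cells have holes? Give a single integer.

Answer: 24

Derivation:
Op 1 fold_up: fold axis h@8; visible region now rows[0,8) x cols[0,4) = 8x4
Op 2 fold_up: fold axis h@4; visible region now rows[0,4) x cols[0,4) = 4x4
Op 3 fold_right: fold axis v@2; visible region now rows[0,4) x cols[2,4) = 4x2
Op 4 cut(0, 1): punch at orig (0,3); cuts so far [(0, 3)]; region rows[0,4) x cols[2,4) = 4x2
Op 5 cut(3, 1): punch at orig (3,3); cuts so far [(0, 3), (3, 3)]; region rows[0,4) x cols[2,4) = 4x2
Op 6 cut(0, 0): punch at orig (0,2); cuts so far [(0, 2), (0, 3), (3, 3)]; region rows[0,4) x cols[2,4) = 4x2
Unfold 1 (reflect across v@2): 6 holes -> [(0, 0), (0, 1), (0, 2), (0, 3), (3, 0), (3, 3)]
Unfold 2 (reflect across h@4): 12 holes -> [(0, 0), (0, 1), (0, 2), (0, 3), (3, 0), (3, 3), (4, 0), (4, 3), (7, 0), (7, 1), (7, 2), (7, 3)]
Unfold 3 (reflect across h@8): 24 holes -> [(0, 0), (0, 1), (0, 2), (0, 3), (3, 0), (3, 3), (4, 0), (4, 3), (7, 0), (7, 1), (7, 2), (7, 3), (8, 0), (8, 1), (8, 2), (8, 3), (11, 0), (11, 3), (12, 0), (12, 3), (15, 0), (15, 1), (15, 2), (15, 3)]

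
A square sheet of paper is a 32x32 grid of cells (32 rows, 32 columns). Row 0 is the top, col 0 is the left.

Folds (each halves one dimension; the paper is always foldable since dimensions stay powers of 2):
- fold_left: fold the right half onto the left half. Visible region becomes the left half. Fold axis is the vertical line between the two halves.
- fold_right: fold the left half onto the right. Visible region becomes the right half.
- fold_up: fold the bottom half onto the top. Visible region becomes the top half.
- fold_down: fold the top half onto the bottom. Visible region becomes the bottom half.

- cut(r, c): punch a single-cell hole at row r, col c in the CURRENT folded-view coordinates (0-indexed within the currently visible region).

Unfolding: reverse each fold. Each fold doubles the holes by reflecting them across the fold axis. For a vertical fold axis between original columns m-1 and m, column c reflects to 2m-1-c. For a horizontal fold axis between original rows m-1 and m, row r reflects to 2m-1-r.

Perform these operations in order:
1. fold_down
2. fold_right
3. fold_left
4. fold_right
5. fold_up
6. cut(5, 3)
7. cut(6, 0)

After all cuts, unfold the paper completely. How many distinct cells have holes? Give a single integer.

Op 1 fold_down: fold axis h@16; visible region now rows[16,32) x cols[0,32) = 16x32
Op 2 fold_right: fold axis v@16; visible region now rows[16,32) x cols[16,32) = 16x16
Op 3 fold_left: fold axis v@24; visible region now rows[16,32) x cols[16,24) = 16x8
Op 4 fold_right: fold axis v@20; visible region now rows[16,32) x cols[20,24) = 16x4
Op 5 fold_up: fold axis h@24; visible region now rows[16,24) x cols[20,24) = 8x4
Op 6 cut(5, 3): punch at orig (21,23); cuts so far [(21, 23)]; region rows[16,24) x cols[20,24) = 8x4
Op 7 cut(6, 0): punch at orig (22,20); cuts so far [(21, 23), (22, 20)]; region rows[16,24) x cols[20,24) = 8x4
Unfold 1 (reflect across h@24): 4 holes -> [(21, 23), (22, 20), (25, 20), (26, 23)]
Unfold 2 (reflect across v@20): 8 holes -> [(21, 16), (21, 23), (22, 19), (22, 20), (25, 19), (25, 20), (26, 16), (26, 23)]
Unfold 3 (reflect across v@24): 16 holes -> [(21, 16), (21, 23), (21, 24), (21, 31), (22, 19), (22, 20), (22, 27), (22, 28), (25, 19), (25, 20), (25, 27), (25, 28), (26, 16), (26, 23), (26, 24), (26, 31)]
Unfold 4 (reflect across v@16): 32 holes -> [(21, 0), (21, 7), (21, 8), (21, 15), (21, 16), (21, 23), (21, 24), (21, 31), (22, 3), (22, 4), (22, 11), (22, 12), (22, 19), (22, 20), (22, 27), (22, 28), (25, 3), (25, 4), (25, 11), (25, 12), (25, 19), (25, 20), (25, 27), (25, 28), (26, 0), (26, 7), (26, 8), (26, 15), (26, 16), (26, 23), (26, 24), (26, 31)]
Unfold 5 (reflect across h@16): 64 holes -> [(5, 0), (5, 7), (5, 8), (5, 15), (5, 16), (5, 23), (5, 24), (5, 31), (6, 3), (6, 4), (6, 11), (6, 12), (6, 19), (6, 20), (6, 27), (6, 28), (9, 3), (9, 4), (9, 11), (9, 12), (9, 19), (9, 20), (9, 27), (9, 28), (10, 0), (10, 7), (10, 8), (10, 15), (10, 16), (10, 23), (10, 24), (10, 31), (21, 0), (21, 7), (21, 8), (21, 15), (21, 16), (21, 23), (21, 24), (21, 31), (22, 3), (22, 4), (22, 11), (22, 12), (22, 19), (22, 20), (22, 27), (22, 28), (25, 3), (25, 4), (25, 11), (25, 12), (25, 19), (25, 20), (25, 27), (25, 28), (26, 0), (26, 7), (26, 8), (26, 15), (26, 16), (26, 23), (26, 24), (26, 31)]

Answer: 64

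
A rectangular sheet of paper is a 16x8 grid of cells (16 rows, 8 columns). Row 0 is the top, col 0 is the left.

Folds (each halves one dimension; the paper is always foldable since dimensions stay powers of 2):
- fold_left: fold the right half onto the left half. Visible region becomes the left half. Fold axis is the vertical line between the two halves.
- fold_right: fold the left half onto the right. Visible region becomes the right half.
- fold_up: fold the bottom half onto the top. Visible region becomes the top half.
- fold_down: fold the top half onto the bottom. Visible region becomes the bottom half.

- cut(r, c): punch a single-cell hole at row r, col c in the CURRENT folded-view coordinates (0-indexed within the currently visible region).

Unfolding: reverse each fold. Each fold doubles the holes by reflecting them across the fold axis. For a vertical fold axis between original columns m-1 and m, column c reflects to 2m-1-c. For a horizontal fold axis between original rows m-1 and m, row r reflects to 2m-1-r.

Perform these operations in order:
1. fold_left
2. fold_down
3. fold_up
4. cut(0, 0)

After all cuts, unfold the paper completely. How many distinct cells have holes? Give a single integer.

Op 1 fold_left: fold axis v@4; visible region now rows[0,16) x cols[0,4) = 16x4
Op 2 fold_down: fold axis h@8; visible region now rows[8,16) x cols[0,4) = 8x4
Op 3 fold_up: fold axis h@12; visible region now rows[8,12) x cols[0,4) = 4x4
Op 4 cut(0, 0): punch at orig (8,0); cuts so far [(8, 0)]; region rows[8,12) x cols[0,4) = 4x4
Unfold 1 (reflect across h@12): 2 holes -> [(8, 0), (15, 0)]
Unfold 2 (reflect across h@8): 4 holes -> [(0, 0), (7, 0), (8, 0), (15, 0)]
Unfold 3 (reflect across v@4): 8 holes -> [(0, 0), (0, 7), (7, 0), (7, 7), (8, 0), (8, 7), (15, 0), (15, 7)]

Answer: 8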